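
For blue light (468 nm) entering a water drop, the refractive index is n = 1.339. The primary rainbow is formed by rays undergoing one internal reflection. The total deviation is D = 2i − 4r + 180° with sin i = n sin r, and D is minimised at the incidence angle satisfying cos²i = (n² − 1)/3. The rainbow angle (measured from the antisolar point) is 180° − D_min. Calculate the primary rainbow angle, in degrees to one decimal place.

41.2°

cos²i = (1.79292 − 1)/3 = 0.26431; i = arccos(0.51411) = 59.062°.
sin r = sin 59.062°/1.339 = 0.64057; r = 39.834°.
D_min = 2·59.062° − 4·39.834° + 180° = 138.786°.
Rainbow angle = 180° − D_min = 41.214°.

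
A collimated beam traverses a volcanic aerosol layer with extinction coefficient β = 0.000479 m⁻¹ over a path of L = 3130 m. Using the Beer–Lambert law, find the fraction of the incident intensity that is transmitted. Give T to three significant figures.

τ = β·L = 0.000479 × 3130 = 1.4993.
T = exp(−1.4993) = 0.2233.

0.223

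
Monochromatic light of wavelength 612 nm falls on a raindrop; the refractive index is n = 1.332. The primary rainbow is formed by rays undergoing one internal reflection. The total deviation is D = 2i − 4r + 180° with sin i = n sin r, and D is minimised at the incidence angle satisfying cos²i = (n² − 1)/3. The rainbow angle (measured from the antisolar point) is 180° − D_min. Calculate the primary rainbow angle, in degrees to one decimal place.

cos²i = (1.77422 − 1)/3 = 0.25807; i = arccos(0.50801) = 59.469°.
sin r = sin 59.469°/1.332 = 0.64666; r = 40.290°.
D_min = 2·59.469° − 4·40.290° + 180° = 137.776°.
Rainbow angle = 180° − D_min = 42.224°.

42.2°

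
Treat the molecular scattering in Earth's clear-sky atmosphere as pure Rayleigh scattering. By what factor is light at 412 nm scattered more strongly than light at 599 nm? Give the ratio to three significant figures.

4.47

Rayleigh scattering ∝ λ⁻⁴, so the ratio of coefficients is the inverse fourth power of the wavelength ratio.
σ(412)/σ(599) = (599/412)⁴ = (1.4539)⁴ = 4.468.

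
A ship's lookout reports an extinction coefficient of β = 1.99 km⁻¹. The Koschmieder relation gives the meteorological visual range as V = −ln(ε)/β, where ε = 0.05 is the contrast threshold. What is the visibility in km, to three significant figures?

1.51 km

V = −ln(0.05) / 1.99 = 2.996 / 1.99 = 1.5054 km.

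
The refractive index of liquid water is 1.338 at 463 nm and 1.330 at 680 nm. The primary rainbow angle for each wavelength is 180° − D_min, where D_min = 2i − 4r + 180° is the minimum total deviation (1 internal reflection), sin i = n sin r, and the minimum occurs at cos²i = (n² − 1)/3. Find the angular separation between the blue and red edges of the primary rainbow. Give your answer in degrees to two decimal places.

1.16°

At 463 nm (n = 1.338): cos²i = 0.26341 → i = 59.120°, r = 39.899°, D_min = 138.643°, rainbow angle = 41.357°.
At 680 nm (n = 1.330): cos²i = 0.25630 → i = 59.585°, r = 40.422°, D_min = 137.484°, rainbow angle = 42.516°.
Angular width = |41.357° − 42.516°| = 1.160°.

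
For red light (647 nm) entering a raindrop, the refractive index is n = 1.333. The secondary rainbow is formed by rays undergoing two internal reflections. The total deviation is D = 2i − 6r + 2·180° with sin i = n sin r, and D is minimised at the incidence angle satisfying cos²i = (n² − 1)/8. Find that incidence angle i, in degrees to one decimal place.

71.8°

cos²i = (1.333² − 1)/8 = (1.77689 − 1)/8 = 0.09711.
cos i = 0.31163, so i = 71.843°.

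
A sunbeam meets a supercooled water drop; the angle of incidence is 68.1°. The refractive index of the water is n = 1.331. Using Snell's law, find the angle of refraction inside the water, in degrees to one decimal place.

44.2°

Snell: sin θ_r = sin θ_i / n = sin 68.1° / 1.331 = 0.9278 / 1.331 = 0.6971.
θ_r = arcsin(0.6971) = 44.19°.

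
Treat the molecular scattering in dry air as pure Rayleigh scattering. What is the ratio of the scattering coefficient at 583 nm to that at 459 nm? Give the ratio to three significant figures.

Rayleigh scattering ∝ λ⁻⁴, so the ratio of coefficients is the inverse fourth power of the wavelength ratio.
σ(583)/σ(459) = (459/583)⁴ = (0.7873)⁴ = 0.3842.

0.384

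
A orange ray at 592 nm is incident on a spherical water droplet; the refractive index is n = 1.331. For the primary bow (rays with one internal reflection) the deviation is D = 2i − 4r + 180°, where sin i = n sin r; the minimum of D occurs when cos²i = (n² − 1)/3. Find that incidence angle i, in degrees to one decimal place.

59.5°

cos²i = (1.331² − 1)/3 = (1.77156 − 1)/3 = 0.25719.
cos i = 0.50714, so i = 59.527°.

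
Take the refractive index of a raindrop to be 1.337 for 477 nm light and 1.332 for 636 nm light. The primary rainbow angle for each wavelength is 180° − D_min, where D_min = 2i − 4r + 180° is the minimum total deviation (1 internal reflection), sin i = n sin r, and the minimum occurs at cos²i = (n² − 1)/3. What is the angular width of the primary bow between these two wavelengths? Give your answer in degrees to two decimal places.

0.72°

At 477 nm (n = 1.337): cos²i = 0.26252 → i = 59.178°, r = 39.964°, D_min = 138.500°, rainbow angle = 41.500°.
At 636 nm (n = 1.332): cos²i = 0.25807 → i = 59.469°, r = 40.290°, D_min = 137.776°, rainbow angle = 42.224°.
Angular width = |41.500° − 42.224°| = 0.724°.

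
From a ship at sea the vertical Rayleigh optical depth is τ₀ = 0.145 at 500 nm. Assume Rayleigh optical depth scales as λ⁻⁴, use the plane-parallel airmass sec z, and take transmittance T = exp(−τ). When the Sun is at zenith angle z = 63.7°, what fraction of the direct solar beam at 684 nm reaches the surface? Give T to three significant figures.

sec 63.7° = 2.2570.
τ = 0.145 × (500/684)⁴ × 2.2570 = 0.145 × 0.2855 × 2.2570 = 0.0934.
T = exp(−0.0934) = 0.9108.

0.911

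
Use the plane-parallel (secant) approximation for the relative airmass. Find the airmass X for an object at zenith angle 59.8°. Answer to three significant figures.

X = sec z = 1/cos 59.8° = 1/0.5030 = 1.9880.

1.99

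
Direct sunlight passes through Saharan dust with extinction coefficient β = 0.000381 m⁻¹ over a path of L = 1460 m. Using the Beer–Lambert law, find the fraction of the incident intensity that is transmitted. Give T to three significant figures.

τ = β·L = 0.000381 × 1460 = 0.5563.
T = exp(−0.5563) = 0.5733.

0.573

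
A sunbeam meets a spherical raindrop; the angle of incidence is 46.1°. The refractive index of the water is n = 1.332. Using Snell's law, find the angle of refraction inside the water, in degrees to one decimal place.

32.7°

Snell: sin θ_r = sin θ_i / n = sin 46.1° / 1.332 = 0.7206 / 1.332 = 0.5410.
θ_r = arcsin(0.5410) = 32.75°.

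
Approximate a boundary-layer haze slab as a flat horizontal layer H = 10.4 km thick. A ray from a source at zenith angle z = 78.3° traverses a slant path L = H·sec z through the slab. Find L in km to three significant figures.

sec z = 1/cos 78.3° = 4.9313.
L = 10.4 × 4.9313 = 51.285 km.

51.3 km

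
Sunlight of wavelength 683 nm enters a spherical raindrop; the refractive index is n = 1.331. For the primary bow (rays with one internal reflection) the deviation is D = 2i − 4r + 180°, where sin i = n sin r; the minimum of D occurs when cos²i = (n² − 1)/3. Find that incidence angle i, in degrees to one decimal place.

59.5°

cos²i = (1.331² − 1)/3 = (1.77156 − 1)/3 = 0.25719.
cos i = 0.50714, so i = 59.527°.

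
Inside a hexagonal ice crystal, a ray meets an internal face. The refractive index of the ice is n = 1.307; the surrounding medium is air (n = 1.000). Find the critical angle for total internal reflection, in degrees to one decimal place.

sin θ_c = n_air / n = 1.000 / 1.307 = 0.7651.
θ_c = arcsin(0.7651) = 49.92°.

49.9°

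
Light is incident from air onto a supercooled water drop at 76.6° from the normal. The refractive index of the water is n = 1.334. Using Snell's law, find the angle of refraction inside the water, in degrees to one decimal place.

Snell: sin θ_r = sin θ_i / n = sin 76.6° / 1.334 = 0.9728 / 1.334 = 0.7292.
θ_r = arcsin(0.7292) = 46.82°.

46.8°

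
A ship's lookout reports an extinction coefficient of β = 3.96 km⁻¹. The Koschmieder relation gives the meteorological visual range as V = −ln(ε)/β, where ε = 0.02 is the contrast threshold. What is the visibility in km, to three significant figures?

V = −ln(0.02) / 3.96 = 3.912 / 3.96 = 0.9879 km.

0.988 km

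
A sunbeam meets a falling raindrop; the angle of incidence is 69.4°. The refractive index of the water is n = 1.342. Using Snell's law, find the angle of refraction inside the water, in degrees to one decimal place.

44.2°

Snell: sin θ_r = sin θ_i / n = sin 69.4° / 1.342 = 0.9361 / 1.342 = 0.6975.
θ_r = arcsin(0.6975) = 44.23°.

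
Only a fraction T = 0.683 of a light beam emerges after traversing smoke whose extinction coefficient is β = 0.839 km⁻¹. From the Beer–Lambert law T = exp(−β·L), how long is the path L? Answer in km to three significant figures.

Beer–Lambert: T = exp(−βL) ⇒ L = −ln(T)/β = −ln(0.683)/0.839 = 0.3813/0.839 = 0.4544 km.

0.454 km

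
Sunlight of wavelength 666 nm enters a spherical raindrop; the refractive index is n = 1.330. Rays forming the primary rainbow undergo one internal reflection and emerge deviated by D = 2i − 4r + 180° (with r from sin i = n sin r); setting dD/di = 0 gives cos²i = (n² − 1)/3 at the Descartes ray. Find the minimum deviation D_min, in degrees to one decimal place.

137.5°

cos²i = (1.76890 − 1)/3 = 0.25630; i = arccos(0.50626) = 59.585°.
sin r = sin 59.585°/1.330 = 0.64841; r = 40.422°.
D_min = 2·59.585° − 4·40.422° + 180° = 137.484°.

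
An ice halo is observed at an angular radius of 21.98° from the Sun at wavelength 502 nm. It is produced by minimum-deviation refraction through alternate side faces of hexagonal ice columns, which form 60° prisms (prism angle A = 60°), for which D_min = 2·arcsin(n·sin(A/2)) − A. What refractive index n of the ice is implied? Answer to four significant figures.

1.312

Rearranging: n = sin((D_min + A)/2) / sin(A/2).
(D_min + A)/2 = (21.98° + 60°)/2 = 40.990°.
n = sin 40.990° / sin 30° = 0.6559 / 0.5000 = 1.3119.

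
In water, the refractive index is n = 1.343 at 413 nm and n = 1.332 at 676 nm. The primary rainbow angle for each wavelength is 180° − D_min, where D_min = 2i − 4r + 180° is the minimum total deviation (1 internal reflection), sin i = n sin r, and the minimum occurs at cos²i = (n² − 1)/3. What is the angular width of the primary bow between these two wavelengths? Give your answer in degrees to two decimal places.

At 413 nm (n = 1.343): cos²i = 0.26788 → i = 58.830°, r = 39.577°, D_min = 139.354°, rainbow angle = 40.646°.
At 676 nm (n = 1.332): cos²i = 0.25807 → i = 59.469°, r = 40.290°, D_min = 137.776°, rainbow angle = 42.224°.
Angular width = |40.646° − 42.224°| = 1.578°.

1.58°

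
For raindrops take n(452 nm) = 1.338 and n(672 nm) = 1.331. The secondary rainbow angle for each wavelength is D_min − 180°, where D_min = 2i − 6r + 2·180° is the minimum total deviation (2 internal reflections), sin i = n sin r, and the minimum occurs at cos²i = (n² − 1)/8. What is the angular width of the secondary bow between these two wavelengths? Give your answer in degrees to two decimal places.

1.83°

At 452 nm (n = 1.338): cos²i = 0.09878 → i = 71.682°, r = 45.195°, D_min = 232.193°, rainbow angle = 52.193°.
At 672 nm (n = 1.331): cos²i = 0.09645 → i = 71.907°, r = 45.575°, D_min = 230.365°, rainbow angle = 50.365°.
Angular width = |52.193° − 50.365°| = 1.828°.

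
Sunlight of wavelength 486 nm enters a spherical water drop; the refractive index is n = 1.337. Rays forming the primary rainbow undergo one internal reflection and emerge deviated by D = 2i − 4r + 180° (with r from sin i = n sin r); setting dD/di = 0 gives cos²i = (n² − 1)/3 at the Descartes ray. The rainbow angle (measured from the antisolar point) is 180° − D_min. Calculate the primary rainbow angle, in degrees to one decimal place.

41.5°

cos²i = (1.78757 − 1)/3 = 0.26252; i = arccos(0.51237) = 59.178°.
sin r = sin 59.178°/1.337 = 0.64231; r = 39.964°.
D_min = 2·59.178° − 4·39.964° + 180° = 138.500°.
Rainbow angle = 180° − D_min = 41.500°.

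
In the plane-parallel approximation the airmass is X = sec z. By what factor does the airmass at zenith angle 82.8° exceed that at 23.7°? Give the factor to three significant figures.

X(82.8°)/X(23.7°) = sec 82.8° / sec 23.7° = cos 23.7° / cos 82.8° = 0.9157/0.1253 = 7.3058.

7.31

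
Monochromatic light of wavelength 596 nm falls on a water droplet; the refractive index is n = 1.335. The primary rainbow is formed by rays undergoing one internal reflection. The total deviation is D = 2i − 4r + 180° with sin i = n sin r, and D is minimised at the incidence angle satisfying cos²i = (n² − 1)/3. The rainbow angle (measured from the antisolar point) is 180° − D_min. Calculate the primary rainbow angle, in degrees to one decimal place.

41.8°

cos²i = (1.78222 − 1)/3 = 0.26074; i = arccos(0.51063) = 59.294°.
sin r = sin 59.294°/1.335 = 0.64405; r = 40.094°.
D_min = 2·59.294° − 4·40.094° + 180° = 138.212°.
Rainbow angle = 180° − D_min = 41.788°.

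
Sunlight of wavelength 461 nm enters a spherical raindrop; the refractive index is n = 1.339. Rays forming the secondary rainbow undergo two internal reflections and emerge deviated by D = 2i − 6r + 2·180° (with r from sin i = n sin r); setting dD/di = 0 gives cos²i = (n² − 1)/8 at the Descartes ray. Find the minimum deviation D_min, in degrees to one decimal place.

232.5°

cos²i = (1.79292 − 1)/8 = 0.09912; i = arccos(0.31483) = 71.650°.
sin r = sin 71.650°/1.339 = 0.70885; r = 45.141°.
D_min = 2·71.650° − 6·45.141° + 360° = 232.451°.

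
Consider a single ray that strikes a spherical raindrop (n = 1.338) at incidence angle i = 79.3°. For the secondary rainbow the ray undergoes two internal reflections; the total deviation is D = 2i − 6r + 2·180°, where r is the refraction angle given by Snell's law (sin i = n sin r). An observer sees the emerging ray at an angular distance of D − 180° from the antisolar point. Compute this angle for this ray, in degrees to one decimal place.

sin r = sin 79.3° / 1.338 = 0.9826/1.338 = 0.7344; r = 47.26°.
D = 2·79.3° − 6·47.26° + 2·180° = 158.60° − 283.53° + 360° = 235.07°.
Angle from antisolar point = D − 180° = 55.07°.

55.1°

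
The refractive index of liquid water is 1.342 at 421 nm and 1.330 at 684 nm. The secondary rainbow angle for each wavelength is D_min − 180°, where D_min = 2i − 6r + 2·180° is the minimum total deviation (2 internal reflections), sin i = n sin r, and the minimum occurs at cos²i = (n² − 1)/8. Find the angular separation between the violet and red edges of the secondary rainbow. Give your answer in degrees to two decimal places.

At 421 nm (n = 1.342): cos²i = 0.10012 → i = 71.554°, r = 44.981°, D_min = 233.222°, rainbow angle = 53.222°.
At 684 nm (n = 1.330): cos²i = 0.09611 → i = 71.940°, r = 45.630°, D_min = 230.101°, rainbow angle = 50.101°.
Angular width = |53.222° − 50.101°| = 3.121°.

3.12°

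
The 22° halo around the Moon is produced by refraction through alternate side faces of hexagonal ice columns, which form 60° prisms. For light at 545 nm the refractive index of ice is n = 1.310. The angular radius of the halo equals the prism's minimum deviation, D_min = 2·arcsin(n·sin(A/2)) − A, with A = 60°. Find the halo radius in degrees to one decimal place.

n·sin(A/2) = 1.310 × sin 30° = 1.310 × 0.5000 = 0.6550.
D_min = 2·arcsin(0.6550) − 60° = 2 × 40.920° − 60° = 21.839°.

21.8°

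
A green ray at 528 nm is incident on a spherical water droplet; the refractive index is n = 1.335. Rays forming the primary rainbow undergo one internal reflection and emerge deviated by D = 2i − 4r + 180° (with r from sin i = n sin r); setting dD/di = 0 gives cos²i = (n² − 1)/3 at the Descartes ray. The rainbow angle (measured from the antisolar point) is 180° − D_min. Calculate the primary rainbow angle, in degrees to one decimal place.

41.8°

cos²i = (1.78222 − 1)/3 = 0.26074; i = arccos(0.51063) = 59.294°.
sin r = sin 59.294°/1.335 = 0.64405; r = 40.094°.
D_min = 2·59.294° − 4·40.094° + 180° = 138.212°.
Rainbow angle = 180° − D_min = 41.788°.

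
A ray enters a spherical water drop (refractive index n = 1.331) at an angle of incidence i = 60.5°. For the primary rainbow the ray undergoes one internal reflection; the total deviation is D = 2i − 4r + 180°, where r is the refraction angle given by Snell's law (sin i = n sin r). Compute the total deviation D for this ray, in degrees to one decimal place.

137.7°

sin r = sin 60.5° / 1.331 = 0.8704/1.331 = 0.6539; r = 40.84°.
D = 2·60.5° − 4·40.84° + 180° = 121.00° − 163.35° + 180° = 137.65°.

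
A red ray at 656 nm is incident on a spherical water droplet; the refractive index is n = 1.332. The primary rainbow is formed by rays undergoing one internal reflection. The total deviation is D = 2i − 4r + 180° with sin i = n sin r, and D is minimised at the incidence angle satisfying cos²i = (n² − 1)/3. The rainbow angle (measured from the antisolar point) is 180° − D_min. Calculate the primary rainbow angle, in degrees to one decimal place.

42.2°

cos²i = (1.77422 − 1)/3 = 0.25807; i = arccos(0.50801) = 59.469°.
sin r = sin 59.469°/1.332 = 0.64666; r = 40.290°.
D_min = 2·59.469° − 4·40.290° + 180° = 137.776°.
Rainbow angle = 180° − D_min = 42.224°.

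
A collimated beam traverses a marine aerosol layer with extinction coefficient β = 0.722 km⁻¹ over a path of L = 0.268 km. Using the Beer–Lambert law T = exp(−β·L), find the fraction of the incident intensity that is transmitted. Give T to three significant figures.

0.824

τ = β·L = 0.722 × 0.268 = 0.1935.
T = exp(−0.1935) = 0.8241.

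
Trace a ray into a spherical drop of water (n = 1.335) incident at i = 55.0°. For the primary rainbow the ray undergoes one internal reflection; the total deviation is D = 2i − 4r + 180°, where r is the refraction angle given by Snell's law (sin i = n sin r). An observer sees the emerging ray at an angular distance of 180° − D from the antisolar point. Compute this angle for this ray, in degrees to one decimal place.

41.4°

sin r = sin 55.0° / 1.335 = 0.8192/1.335 = 0.6136; r = 37.85°.
D = 2·55.0° − 4·37.85° + 180° = 110.00° − 151.40° + 180° = 138.60°.
Angle from antisolar point = 180° − D = 41.40°.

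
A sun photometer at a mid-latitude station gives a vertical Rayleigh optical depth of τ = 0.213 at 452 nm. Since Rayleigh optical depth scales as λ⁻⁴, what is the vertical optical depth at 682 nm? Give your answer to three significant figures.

τ(682 nm) = τ(452 nm) × (452/682)⁴ = 0.213 × (0.6628)⁴ = 0.213 × 0.1929 = 0.0411.

0.0411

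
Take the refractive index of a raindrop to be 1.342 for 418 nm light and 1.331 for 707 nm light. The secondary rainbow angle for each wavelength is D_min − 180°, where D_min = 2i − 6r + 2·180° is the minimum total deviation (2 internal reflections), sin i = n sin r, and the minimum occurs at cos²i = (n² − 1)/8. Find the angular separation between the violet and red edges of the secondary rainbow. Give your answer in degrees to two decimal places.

At 418 nm (n = 1.342): cos²i = 0.10012 → i = 71.554°, r = 44.981°, D_min = 233.222°, rainbow angle = 53.222°.
At 707 nm (n = 1.331): cos²i = 0.09645 → i = 71.907°, r = 45.575°, D_min = 230.365°, rainbow angle = 50.365°.
Angular width = |53.222° − 50.365°| = 2.857°.

2.86°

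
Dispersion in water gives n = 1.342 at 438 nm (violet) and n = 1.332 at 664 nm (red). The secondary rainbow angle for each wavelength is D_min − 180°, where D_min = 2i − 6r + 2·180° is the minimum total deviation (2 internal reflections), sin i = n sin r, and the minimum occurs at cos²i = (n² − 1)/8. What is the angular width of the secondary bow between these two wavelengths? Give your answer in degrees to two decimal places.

At 438 nm (n = 1.342): cos²i = 0.10012 → i = 71.554°, r = 44.981°, D_min = 233.222°, rainbow angle = 53.222°.
At 664 nm (n = 1.332): cos²i = 0.09678 → i = 71.875°, r = 45.520°, D_min = 230.628°, rainbow angle = 50.628°.
Angular width = |53.222° − 50.628°| = 2.594°.

2.59°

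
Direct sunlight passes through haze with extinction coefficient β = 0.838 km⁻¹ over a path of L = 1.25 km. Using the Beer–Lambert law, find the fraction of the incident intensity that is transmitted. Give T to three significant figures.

τ = β·L = 0.838 × 1.25 = 1.0475.
T = exp(−1.0475) = 0.3508.

0.351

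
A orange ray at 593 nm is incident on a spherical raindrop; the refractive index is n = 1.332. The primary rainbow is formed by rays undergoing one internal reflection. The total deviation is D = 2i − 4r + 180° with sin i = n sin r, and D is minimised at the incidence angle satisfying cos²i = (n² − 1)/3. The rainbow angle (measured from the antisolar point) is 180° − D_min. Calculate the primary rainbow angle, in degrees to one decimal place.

42.2°

cos²i = (1.77422 − 1)/3 = 0.25807; i = arccos(0.50801) = 59.469°.
sin r = sin 59.469°/1.332 = 0.64666; r = 40.290°.
D_min = 2·59.469° − 4·40.290° + 180° = 137.776°.
Rainbow angle = 180° − D_min = 42.224°.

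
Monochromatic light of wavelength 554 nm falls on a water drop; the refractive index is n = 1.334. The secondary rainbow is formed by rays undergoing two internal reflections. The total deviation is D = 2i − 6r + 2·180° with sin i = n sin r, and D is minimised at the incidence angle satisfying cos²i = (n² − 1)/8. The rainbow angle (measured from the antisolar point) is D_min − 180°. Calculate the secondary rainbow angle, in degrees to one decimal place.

51.2°

cos²i = (1.77956 − 1)/8 = 0.09744; i = arccos(0.31216) = 71.810°.
sin r = sin 71.810°/1.334 = 0.71217; r = 45.411°.
D_min = 2·71.810° − 6·45.411° + 360° = 231.153°.
Rainbow angle = D_min − 180° = 51.153°.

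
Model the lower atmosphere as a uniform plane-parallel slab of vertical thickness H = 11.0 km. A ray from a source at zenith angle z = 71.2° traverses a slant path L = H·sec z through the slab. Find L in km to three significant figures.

sec z = 1/cos 71.2° = 3.1030.
L = 11.0 × 3.1030 = 34.133 km.

34.1 km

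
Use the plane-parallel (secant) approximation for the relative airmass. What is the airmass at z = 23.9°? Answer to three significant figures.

1.09

X = sec z = 1/cos 23.9° = 1/0.9143 = 1.0938.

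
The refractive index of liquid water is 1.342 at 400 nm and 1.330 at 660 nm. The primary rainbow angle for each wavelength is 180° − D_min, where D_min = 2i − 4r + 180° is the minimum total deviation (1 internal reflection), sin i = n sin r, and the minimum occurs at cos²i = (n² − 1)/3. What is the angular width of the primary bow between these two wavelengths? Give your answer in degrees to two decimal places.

1.73°

At 400 nm (n = 1.342): cos²i = 0.26699 → i = 58.888°, r = 39.641°, D_min = 139.213°, rainbow angle = 40.787°.
At 660 nm (n = 1.330): cos²i = 0.25630 → i = 59.585°, r = 40.422°, D_min = 137.484°, rainbow angle = 42.516°.
Angular width = |40.787° − 42.516°| = 1.729°.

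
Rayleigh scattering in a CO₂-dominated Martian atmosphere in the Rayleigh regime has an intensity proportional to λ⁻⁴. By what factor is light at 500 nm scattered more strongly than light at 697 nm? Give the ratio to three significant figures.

Rayleigh scattering ∝ λ⁻⁴, so the ratio of coefficients is the inverse fourth power of the wavelength ratio.
σ(500)/σ(697) = (697/500)⁴ = (1.3940)⁴ = 3.776.

3.78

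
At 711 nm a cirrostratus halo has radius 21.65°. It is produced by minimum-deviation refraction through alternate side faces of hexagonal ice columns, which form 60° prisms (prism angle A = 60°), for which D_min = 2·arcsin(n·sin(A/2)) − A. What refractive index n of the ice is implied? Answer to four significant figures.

1.308

Rearranging: n = sin((D_min + A)/2) / sin(A/2).
(D_min + A)/2 = (21.65° + 60°)/2 = 40.825°.
n = sin 40.825° / sin 30° = 0.6538 / 0.5000 = 1.3075.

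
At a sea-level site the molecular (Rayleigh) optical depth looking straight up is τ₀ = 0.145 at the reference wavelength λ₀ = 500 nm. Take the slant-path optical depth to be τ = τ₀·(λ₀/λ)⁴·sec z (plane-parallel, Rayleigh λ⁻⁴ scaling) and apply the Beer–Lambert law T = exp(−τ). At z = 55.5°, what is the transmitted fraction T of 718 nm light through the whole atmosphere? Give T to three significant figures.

0.942

sec 55.5° = 1.7655.
τ = 0.145 × (500/718)⁴ × 1.7655 = 0.145 × 0.2352 × 1.7655 = 0.0602.
T = exp(−0.0602) = 0.9416.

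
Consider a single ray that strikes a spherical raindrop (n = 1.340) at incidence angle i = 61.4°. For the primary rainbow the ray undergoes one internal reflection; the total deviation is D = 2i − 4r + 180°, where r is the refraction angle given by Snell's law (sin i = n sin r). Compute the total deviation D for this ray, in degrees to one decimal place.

139.1°

sin r = sin 61.4° / 1.340 = 0.8780/1.340 = 0.6552; r = 40.94°.
D = 2·61.4° − 4·40.94° + 180° = 122.80° − 163.74° + 180° = 139.06°.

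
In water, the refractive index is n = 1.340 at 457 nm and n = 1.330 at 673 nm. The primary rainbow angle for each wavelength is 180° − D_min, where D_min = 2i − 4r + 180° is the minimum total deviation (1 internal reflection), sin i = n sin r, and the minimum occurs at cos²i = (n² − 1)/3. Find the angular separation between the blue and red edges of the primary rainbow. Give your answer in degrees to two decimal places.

At 457 nm (n = 1.340): cos²i = 0.26520 → i = 59.004°, r = 39.770°, D_min = 138.929°, rainbow angle = 41.071°.
At 673 nm (n = 1.330): cos²i = 0.25630 → i = 59.585°, r = 40.422°, D_min = 137.484°, rainbow angle = 42.516°.
Angular width = |41.071° − 42.516°| = 1.445°.

1.45°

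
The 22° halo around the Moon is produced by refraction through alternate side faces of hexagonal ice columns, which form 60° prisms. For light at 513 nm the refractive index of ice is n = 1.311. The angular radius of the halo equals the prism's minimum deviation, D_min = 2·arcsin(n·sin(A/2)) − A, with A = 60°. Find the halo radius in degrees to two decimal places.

21.92°

n·sin(A/2) = 1.311 × sin 30° = 1.311 × 0.5000 = 0.6555.
D_min = 2·arcsin(0.6555) − 60° = 2 × 40.958° − 60° = 21.915°.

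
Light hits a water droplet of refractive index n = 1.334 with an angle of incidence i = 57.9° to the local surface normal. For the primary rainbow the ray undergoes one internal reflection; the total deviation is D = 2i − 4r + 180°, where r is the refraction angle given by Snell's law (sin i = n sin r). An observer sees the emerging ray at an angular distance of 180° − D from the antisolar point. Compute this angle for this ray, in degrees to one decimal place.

41.9°

sin r = sin 57.9° / 1.334 = 0.8471/1.334 = 0.6350; r = 39.42°.
D = 2·57.9° − 4·39.42° + 180° = 115.80° − 157.69° + 180° = 138.11°.
Angle from antisolar point = 180° − D = 41.89°.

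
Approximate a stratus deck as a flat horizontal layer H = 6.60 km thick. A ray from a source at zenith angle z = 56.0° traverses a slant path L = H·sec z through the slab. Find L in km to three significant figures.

sec z = 1/cos 56.0° = 1.7883.
L = 6.60 × 1.7883 = 11.803 km.

11.8 km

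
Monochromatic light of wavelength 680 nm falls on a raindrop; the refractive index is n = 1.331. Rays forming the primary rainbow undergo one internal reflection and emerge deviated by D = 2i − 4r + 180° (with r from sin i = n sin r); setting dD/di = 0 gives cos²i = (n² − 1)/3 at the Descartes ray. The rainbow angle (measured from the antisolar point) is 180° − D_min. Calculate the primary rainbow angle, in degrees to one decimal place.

42.4°

cos²i = (1.77156 − 1)/3 = 0.25719; i = arccos(0.50714) = 59.527°.
sin r = sin 59.527°/1.331 = 0.64753; r = 40.356°.
D_min = 2·59.527° − 4·40.356° + 180° = 137.630°.
Rainbow angle = 180° − D_min = 42.370°.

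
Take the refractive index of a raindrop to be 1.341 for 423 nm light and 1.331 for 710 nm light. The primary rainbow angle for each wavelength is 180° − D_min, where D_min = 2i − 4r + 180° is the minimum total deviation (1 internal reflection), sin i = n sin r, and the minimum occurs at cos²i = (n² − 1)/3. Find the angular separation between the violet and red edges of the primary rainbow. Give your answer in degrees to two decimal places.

1.44°

At 423 nm (n = 1.341): cos²i = 0.26609 → i = 58.946°, r = 39.705°, D_min = 139.071°, rainbow angle = 40.929°.
At 710 nm (n = 1.331): cos²i = 0.25719 → i = 59.527°, r = 40.356°, D_min = 137.630°, rainbow angle = 42.370°.
Angular width = |40.929° − 42.370°| = 1.441°.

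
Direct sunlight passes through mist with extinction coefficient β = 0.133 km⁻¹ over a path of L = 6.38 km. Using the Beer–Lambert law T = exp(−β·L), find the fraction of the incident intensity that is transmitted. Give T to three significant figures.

0.428

τ = β·L = 0.133 × 6.38 = 0.8485.
T = exp(−0.8485) = 0.4280.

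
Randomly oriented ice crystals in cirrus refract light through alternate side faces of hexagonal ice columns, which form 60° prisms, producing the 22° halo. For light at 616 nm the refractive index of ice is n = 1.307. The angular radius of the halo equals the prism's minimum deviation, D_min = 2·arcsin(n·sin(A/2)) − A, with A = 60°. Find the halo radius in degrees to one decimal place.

n·sin(A/2) = 1.307 × sin 30° = 1.307 × 0.5000 = 0.6535.
D_min = 2·arcsin(0.6535) − 60° = 2 × 40.806° − 60° = 21.612°.

21.6°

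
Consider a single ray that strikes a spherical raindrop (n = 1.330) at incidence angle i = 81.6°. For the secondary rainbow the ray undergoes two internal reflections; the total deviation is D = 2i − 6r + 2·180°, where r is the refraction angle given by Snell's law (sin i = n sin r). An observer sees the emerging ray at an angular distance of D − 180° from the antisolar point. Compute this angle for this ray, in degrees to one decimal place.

sin r = sin 81.6° / 1.330 = 0.9893/1.330 = 0.7438; r = 48.06°.
D = 2·81.6° − 6·48.06° + 2·180° = 163.20° − 288.34° + 360° = 234.86°.
Angle from antisolar point = D − 180° = 54.86°.

54.9°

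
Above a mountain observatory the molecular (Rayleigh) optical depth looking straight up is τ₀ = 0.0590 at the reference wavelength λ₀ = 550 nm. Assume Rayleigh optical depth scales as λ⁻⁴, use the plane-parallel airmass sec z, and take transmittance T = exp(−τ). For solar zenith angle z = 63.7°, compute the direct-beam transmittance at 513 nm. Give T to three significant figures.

0.839

sec 63.7° = 2.2570.
τ = 0.0590 × (550/513)⁴ × 2.2570 = 0.0590 × 1.3212 × 2.2570 = 0.1759.
T = exp(−0.1759) = 0.8387.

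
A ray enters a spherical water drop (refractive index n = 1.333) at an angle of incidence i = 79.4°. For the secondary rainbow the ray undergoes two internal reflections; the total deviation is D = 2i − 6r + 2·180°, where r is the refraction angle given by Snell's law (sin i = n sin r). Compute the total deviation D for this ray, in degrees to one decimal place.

233.7°

sin r = sin 79.4° / 1.333 = 0.9829/1.333 = 0.7374; r = 47.51°.
D = 2·79.4° − 6·47.51° + 2·180° = 158.80° − 285.06° + 360° = 233.74°.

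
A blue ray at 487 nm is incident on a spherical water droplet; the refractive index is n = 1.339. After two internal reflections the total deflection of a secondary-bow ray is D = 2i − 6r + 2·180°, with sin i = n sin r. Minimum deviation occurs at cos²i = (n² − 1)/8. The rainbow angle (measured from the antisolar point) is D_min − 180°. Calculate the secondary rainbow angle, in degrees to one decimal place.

52.5°

cos²i = (1.79292 − 1)/8 = 0.09912; i = arccos(0.31483) = 71.650°.
sin r = sin 71.650°/1.339 = 0.70885; r = 45.141°.
D_min = 2·71.650° − 6·45.141° + 360° = 232.451°.
Rainbow angle = D_min − 180° = 52.451°.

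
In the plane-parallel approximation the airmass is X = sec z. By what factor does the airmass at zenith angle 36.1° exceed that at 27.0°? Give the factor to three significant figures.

1.10

X(36.1°)/X(27.0°) = sec 36.1° / sec 27.0° = cos 27.0° / cos 36.1° = 0.8910/0.8080 = 1.1027.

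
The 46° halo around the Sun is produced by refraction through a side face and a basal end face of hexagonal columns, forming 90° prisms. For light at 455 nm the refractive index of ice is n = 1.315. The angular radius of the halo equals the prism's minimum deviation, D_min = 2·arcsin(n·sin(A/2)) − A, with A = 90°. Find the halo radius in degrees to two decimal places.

n·sin(A/2) = 1.315 × sin 45° = 1.315 × 0.7071 = 0.9298.
D_min = 2·arcsin(0.9298) − 90° = 2 × 68.411° − 90° = 46.821°.

46.82°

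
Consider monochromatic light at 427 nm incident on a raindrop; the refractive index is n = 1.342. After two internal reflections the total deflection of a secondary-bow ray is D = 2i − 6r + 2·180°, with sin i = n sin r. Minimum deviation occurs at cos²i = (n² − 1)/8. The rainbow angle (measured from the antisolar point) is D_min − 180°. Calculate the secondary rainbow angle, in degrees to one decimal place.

cos²i = (1.80096 − 1)/8 = 0.10012; i = arccos(0.31642) = 71.554°.
sin r = sin 71.554°/1.342 = 0.70687; r = 44.981°.
D_min = 2·71.554° − 6·44.981° + 360° = 233.222°.
Rainbow angle = D_min − 180° = 53.222°.

53.2°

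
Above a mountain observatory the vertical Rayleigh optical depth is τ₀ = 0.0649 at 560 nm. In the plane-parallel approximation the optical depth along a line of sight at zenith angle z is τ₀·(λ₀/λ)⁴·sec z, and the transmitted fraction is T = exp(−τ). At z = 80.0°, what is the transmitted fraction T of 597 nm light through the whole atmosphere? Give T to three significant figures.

sec 80.0° = 5.7588.
τ = 0.0649 × (560/597)⁴ × 5.7588 = 0.0649 × 0.7742 × 5.7588 = 0.2894.
T = exp(−0.2894) = 0.7487.

0.749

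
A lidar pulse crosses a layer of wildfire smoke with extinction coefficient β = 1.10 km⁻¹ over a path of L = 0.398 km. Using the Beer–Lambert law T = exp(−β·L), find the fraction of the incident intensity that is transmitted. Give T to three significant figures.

τ = β·L = 1.10 × 0.398 = 0.4378.
T = exp(−0.4378) = 0.6455.

0.645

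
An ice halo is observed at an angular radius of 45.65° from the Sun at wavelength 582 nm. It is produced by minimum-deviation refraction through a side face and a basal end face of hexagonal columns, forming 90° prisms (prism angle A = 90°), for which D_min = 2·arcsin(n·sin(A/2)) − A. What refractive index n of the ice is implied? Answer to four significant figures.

1.310

Rearranging: n = sin((D_min + A)/2) / sin(A/2).
(D_min + A)/2 = (45.65° + 90°)/2 = 67.825°.
n = sin 67.825° / sin 45° = 0.9260 / 0.7071 = 1.3096.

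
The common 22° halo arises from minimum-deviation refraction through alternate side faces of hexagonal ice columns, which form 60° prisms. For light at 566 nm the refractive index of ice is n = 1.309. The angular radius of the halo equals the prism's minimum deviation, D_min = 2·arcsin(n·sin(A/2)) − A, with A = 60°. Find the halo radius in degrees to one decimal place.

21.8°

n·sin(A/2) = 1.309 × sin 30° = 1.309 × 0.5000 = 0.6545.
D_min = 2·arcsin(0.6545) − 60° = 2 × 40.882° − 60° = 21.763°.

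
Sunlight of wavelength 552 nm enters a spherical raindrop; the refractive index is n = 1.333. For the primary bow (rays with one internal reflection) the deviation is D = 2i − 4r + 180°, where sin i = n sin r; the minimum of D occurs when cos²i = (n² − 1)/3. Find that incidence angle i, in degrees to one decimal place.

cos²i = (1.333² − 1)/3 = (1.77689 − 1)/3 = 0.25896.
cos i = 0.50888, so i = 59.410°.

59.4°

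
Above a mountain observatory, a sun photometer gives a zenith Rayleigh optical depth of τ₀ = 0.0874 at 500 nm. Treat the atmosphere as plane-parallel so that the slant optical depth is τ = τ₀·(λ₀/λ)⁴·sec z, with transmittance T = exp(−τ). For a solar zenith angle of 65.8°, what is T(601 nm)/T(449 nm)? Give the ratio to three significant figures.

Airmass: sec 65.8° = 2.4395.
τ(601 nm) = 0.0874 × (500/601)⁴ × 2.4395 = 0.0874 × 0.4791 × 2.4395 = 0.1021.
τ(449 nm) = 0.0874 × (500/449)⁴ × 2.4395 = 0.0874 × 1.5378 × 2.4395 = 0.3279.
T(601)/T(449) = exp(τ_B − τ_A) = exp(0.2257) = 1.2532.

1.25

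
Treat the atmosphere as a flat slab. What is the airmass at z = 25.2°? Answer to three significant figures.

1.11

X = sec z = 1/cos 25.2° = 1/0.9048 = 1.1052.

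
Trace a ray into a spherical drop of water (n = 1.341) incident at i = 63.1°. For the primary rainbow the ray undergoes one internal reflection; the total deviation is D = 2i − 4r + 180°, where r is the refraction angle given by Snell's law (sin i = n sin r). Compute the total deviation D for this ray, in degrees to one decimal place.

sin r = sin 63.1° / 1.341 = 0.8918/1.341 = 0.6650; r = 41.68°.
D = 2·63.1° − 4·41.68° + 180° = 126.20° − 166.74° + 180° = 139.46°.

139.5°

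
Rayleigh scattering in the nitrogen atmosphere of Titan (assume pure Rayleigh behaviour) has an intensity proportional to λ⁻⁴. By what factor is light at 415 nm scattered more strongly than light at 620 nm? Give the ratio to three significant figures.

4.98

Rayleigh scattering ∝ λ⁻⁴, so the ratio of coefficients is the inverse fourth power of the wavelength ratio.
σ(415)/σ(620) = (620/415)⁴ = (1.4940)⁴ = 4.982.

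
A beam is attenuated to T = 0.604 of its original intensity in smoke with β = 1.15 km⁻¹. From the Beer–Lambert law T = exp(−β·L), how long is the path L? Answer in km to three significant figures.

Beer–Lambert: T = exp(−βL) ⇒ L = −ln(T)/β = −ln(0.604)/1.15 = 0.5042/1.15 = 0.4384 km.

0.438 km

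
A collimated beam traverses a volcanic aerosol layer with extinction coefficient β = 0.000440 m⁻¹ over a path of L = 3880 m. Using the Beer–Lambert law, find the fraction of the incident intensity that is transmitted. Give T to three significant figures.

τ = β·L = 0.000440 × 3880 = 1.7072.
T = exp(−1.7072) = 0.1814.

0.181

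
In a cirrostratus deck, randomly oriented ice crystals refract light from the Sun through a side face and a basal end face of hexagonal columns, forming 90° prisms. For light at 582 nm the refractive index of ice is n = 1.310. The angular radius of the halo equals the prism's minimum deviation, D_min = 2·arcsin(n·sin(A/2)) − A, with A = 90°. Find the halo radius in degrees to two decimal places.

45.73°

n·sin(A/2) = 1.310 × sin 45° = 1.310 × 0.7071 = 0.9263.
D_min = 2·arcsin(0.9263) − 90° = 2 × 67.867° − 90° = 45.733°.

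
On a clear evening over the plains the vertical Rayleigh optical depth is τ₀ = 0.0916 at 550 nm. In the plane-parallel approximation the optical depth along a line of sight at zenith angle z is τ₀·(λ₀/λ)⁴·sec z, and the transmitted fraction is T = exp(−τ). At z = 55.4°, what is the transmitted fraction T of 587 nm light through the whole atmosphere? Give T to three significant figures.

sec 55.4° = 1.7610.
τ = 0.0916 × (550/587)⁴ × 1.7610 = 0.0916 × 0.7707 × 1.7610 = 0.1243.
T = exp(−0.1243) = 0.8831.

0.883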